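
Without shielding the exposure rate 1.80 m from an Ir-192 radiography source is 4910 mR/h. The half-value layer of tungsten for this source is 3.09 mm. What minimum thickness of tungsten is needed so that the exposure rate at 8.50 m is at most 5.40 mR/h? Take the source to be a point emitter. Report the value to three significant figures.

At 8.50 m, distance alone gives (1.80/8.50)² = 0.04484, so 4910 × 0.04484 = 220.2 mR/h.
Further attenuation needed: 220.2/5.40 = 40.78.
n = log₂(40.78) = 5.350 half-value layers.
Thickness = 5.350 × 3.09 mm = 16.53 mm.

16.5 mm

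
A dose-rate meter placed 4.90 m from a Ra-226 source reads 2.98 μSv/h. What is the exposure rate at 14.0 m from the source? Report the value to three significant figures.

0.365 μSv/h

Applying the 1/r² law, scaling from 4.90 m to 14.0 m:
(4.90/14.0)² = 0.1225, so 2.98 × 0.1225 = 0.3650 μSv/h.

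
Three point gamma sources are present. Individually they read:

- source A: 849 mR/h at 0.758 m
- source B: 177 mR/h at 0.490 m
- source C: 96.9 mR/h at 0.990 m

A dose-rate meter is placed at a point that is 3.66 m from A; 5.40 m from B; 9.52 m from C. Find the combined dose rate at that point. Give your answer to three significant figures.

By superposition, sum each source's inverse-square contribution:
A: 849 × (0.758/3.66)² = 36.42 mR/h
B: 177 × (0.490/5.40)² = 1.457 mR/h
C: 96.9 × (0.990/9.52)² = 1.048 mR/h
Total = 36.42 + 1.457 + 1.048 = 38.93 mR/h.

38.9 mR/h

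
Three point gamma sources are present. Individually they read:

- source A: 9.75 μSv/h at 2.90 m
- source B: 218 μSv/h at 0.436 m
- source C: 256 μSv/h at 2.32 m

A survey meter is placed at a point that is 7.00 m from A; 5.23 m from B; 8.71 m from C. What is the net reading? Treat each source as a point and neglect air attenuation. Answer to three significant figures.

Each source contributes Iᵢ·(dᵢ/rᵢ)²; contributions add.
A: 9.75 × (2.90/7.00)² = 1.673 μSv/h
B: 218 × (0.436/5.23)² = 1.515 μSv/h
C: 256 × (2.32/8.71)² = 18.16 μSv/h
Total = 1.673 + 1.515 + 18.16 = 21.35 μSv/h.

21.4 μSv/h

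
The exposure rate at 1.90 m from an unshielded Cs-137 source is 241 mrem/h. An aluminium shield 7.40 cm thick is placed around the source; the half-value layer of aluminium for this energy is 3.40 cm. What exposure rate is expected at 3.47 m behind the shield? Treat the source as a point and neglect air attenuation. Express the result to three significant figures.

16.0 mrem/h

Distance alone: (1.90/3.47)² = 0.2998, so 241 × 0.2998 = 72.25 mrem/h.
Shield: 7.40/3.40 = 2.176 half-value layers → attenuation 2^(−2.176) = 0.2213.
Combined: 72.25 × 0.2213 = 15.99 mrem/h.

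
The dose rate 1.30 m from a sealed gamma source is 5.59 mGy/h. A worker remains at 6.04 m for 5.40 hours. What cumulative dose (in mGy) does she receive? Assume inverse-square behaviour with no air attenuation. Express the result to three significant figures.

By the inverse-square law, rate at 6.04 m:
(1.30/6.04)² = 0.04632, so 5.59 × 0.04632 = 0.2589 mGy/h.
Dose = rate × time = 0.2589 mGy/h × 5.400 h = 1.398 mGy.

1.40 mGy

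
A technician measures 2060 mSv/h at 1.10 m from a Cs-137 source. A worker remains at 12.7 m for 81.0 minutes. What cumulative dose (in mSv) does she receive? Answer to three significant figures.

Applying the 1/r² law, rate at 12.7 m:
2060 × (1.10/12.7)² = 2060 × 0.007502 = 15.45 mSv/h.
Dose = rate × time = 15.45 mSv/h × 1.350 h = 20.86 mSv.

20.9 mSv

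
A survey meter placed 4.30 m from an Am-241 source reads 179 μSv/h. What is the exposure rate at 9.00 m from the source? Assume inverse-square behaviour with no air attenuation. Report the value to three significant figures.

40.9 μSv/h

Since intensity falls as 1/r², scaling from 4.30 m to 9.00 m:
(4.30/9.00)² = 0.2283, so 179 × 0.2283 = 40.87 μSv/h.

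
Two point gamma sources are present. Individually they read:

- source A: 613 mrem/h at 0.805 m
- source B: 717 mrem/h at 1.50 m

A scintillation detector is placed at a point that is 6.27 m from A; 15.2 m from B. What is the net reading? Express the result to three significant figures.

17.1 mrem/h

By superposition, sum each source's inverse-square contribution:
A: 613 × (0.805/6.27)² = 10.10 mrem/h
B: 717 × (1.50/15.2)² = 6.983 mrem/h
Total = 10.10 + 6.983 = 17.08 mrem/h.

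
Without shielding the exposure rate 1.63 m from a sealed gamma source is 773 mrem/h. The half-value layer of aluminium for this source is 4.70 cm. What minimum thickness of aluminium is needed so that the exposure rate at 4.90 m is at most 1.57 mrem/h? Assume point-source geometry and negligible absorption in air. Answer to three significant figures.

27.1 cm

At 4.90 m, distance alone gives 773 × (1.63/4.90)² = 773 × 0.1107 = 85.57 mrem/h.
Further attenuation needed: 85.57/1.57 = 54.50.
n = log₂(54.50) = 5.768 half-value layers.
Thickness = 5.768 × 4.70 cm = 27.11 cm.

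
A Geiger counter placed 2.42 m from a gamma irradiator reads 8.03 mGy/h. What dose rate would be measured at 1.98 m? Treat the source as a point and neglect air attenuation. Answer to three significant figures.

12.0 mGy/h

Applying the 1/r² law, scaling from 2.42 m to 1.98 m:
(2.42/1.98)² = 1.494, so 8.03 × 1.494 = 12.00 mGy/h.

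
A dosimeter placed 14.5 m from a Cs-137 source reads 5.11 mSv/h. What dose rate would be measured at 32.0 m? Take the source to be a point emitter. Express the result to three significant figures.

Intensity scales as (d₁/d₂)², so scaling from 14.5 m to 32.0 m:
(14.5/32.0)² = 0.2053, so 5.11 × 0.2053 = 1.049 mSv/h.

1.05 mSv/h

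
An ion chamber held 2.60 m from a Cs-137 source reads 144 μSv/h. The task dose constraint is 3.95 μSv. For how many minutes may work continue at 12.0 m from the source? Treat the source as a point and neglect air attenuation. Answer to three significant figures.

Applying the 1/r² law, rate at 12.0 m:
144 × (2.60/12.0)² = 144 × 0.04694 = 6.759 μSv/h.
Stay time = 3.95 μSv ÷ 6.759 μSv/h = 0.5844 h = 35.06 min.

35.1 min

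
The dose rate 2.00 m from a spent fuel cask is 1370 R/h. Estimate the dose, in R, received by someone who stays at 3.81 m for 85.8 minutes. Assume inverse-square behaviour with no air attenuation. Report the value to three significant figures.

540 R

Since intensity falls as 1/r², rate at 3.81 m:
(2.00/3.81)² = 0.2756, so 1370 × 0.2756 = 377.6 R/h.
Dose = rate × time = 377.6 R/h × 1.430 h = 540.0 R.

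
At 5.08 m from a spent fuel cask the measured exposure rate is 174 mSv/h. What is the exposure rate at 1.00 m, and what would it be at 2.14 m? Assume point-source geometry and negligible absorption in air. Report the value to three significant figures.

Intensity scales as (d₁/d₂)², so
At 1.00 m: 174 × (5.08/1.00)² = 174 × 25.81 = 4491 mSv/h
At 2.14 m: 4491 × (1.00/2.14)² = 4491 × 0.2184 = 980.8 mSv/h.

4490 mSv/h; 981 mSv/h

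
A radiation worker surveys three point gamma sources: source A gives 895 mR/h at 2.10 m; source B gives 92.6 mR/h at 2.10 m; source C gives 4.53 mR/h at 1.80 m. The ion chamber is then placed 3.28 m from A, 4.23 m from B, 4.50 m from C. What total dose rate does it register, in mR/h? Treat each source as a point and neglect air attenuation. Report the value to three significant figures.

By superposition, sum each source's inverse-square contribution:
A: 895 × (2.10/3.28)² = 366.9 mR/h
B: 92.6 × (2.10/4.23)² = 22.82 mR/h
C: 4.53 × (1.80/4.50)² = 0.7248 mR/h
Total = 366.9 + 22.82 + 0.7248 = 390.4 mR/h.

390 mR/h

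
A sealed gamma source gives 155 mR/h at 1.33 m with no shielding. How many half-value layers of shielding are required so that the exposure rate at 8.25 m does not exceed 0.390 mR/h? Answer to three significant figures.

3.37 half-value layers

At 8.25 m, distance alone gives 155 × (1.33/8.25)² = 155 × 0.02599 = 4.028 mR/h.
Further attenuation needed: 4.028/0.390 = 10.33.
n = log₂(10.33) = 3.369 half-value layers.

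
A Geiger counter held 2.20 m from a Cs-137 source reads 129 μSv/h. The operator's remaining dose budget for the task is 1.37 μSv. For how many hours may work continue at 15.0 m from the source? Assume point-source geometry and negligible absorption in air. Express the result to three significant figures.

Using I₁d₁² = I₂d₂², rate at 15.0 m:
129 × (2.20/15.0)² = 129 × 0.02151 = 2.775 μSv/h.
Stay time = 1.37 μSv ÷ 2.775 μSv/h = 0.4937 h.

0.494 h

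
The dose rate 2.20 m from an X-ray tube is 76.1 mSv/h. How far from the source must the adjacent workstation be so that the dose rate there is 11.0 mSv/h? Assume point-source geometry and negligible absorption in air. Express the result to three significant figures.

Intensity scales as (d₁/d₂)², so d₂ = d₁·√(I₁/I₂).
I₁/I₂ = 76.1/11.0 = 6.918, so d₂ = 2.20 × √6.918 = 5.786 m.

5.79 m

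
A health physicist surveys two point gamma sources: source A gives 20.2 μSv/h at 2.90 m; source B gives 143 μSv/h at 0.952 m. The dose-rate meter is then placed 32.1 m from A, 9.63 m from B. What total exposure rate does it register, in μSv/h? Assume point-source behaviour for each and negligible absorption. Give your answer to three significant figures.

Each source contributes Iᵢ·(dᵢ/rᵢ)²; contributions add.
A: 20.2 × (2.90/32.1)² = 0.1649 μSv/h
B: 143 × (0.952/9.63)² = 1.398 μSv/h
Total = 0.1649 + 1.398 = 1.563 μSv/h.

1.56 μSv/h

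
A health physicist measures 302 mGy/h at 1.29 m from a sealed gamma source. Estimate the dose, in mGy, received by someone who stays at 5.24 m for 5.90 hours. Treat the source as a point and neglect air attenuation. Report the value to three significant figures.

Since intensity falls as 1/r², rate at 5.24 m:
302 × (1.29/5.24)² = 302 × 0.06061 = 18.30 mGy/h.
Dose = rate × time = 18.30 mGy/h × 5.900 h = 108.0 mGy.

108 mGy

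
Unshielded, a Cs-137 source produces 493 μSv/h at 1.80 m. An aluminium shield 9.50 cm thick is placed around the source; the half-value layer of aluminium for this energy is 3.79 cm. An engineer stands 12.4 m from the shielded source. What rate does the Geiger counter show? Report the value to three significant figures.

1.83 μSv/h

Distance alone: (1.80/12.4)² = 0.02107, so 493 × 0.02107 = 10.39 μSv/h.
Shield: 9.50/3.79 = 2.507 half-value layers → attenuation 2^(−2.507) = 0.1759.
Combined: 10.39 × 0.1759 = 1.828 μSv/h.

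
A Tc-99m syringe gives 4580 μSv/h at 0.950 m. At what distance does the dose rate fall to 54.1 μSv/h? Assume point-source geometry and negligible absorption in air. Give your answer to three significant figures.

By the inverse-square law, d₂ = d₁·√(I₁/I₂).
I₁/I₂ = 4580/54.1 = 84.66, so d₂ = 0.950 × √84.66 = 8.741 m.

8.74 m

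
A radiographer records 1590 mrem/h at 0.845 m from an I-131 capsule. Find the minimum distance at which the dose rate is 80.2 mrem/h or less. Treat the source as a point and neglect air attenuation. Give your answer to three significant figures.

3.76 m

Applying the 1/r² law, d₂ = d₁·√(I₁/I₂).
I₁/I₂ = 1590/80.2 = 19.83, so d₂ = 0.845 × √19.83 = 3.763 m.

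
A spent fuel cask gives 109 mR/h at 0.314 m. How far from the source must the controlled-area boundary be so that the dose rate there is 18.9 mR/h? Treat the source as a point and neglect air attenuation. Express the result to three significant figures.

Intensity scales as (d₁/d₂)², so d₂ = d₁·√(I₁/I₂).
I₁/I₂ = 109/18.9 = 5.767, so d₂ = 0.314 × √5.767 = 0.7541 m.

0.754 m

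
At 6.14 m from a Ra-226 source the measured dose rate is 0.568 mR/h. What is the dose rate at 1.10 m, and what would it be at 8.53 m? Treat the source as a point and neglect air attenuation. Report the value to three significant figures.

17.7 mR/h; 0.294 mR/h

Since intensity falls as 1/r²,
At 1.10 m: (6.14/1.10)² = 31.16, so 0.568 × 31.16 = 17.70 mR/h
At 8.53 m: (1.10/8.53)² = 0.01663, so 17.70 × 0.01663 = 0.2944 mR/h.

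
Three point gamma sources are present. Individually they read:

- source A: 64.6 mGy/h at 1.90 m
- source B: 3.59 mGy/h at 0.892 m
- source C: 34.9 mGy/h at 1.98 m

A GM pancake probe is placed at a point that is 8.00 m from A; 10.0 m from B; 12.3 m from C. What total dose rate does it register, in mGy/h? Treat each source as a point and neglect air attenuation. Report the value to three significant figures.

Each source contributes Iᵢ·(dᵢ/rᵢ)²; contributions add.
A: 64.6 × (1.90/8.00)² = 3.644 mGy/h
B: 3.59 × (0.892/10.0)² = 0.02856 mGy/h
C: 34.9 × (1.98/12.3)² = 0.9044 mGy/h
Total = 3.644 + 0.02856 + 0.9044 = 4.577 mGy/h.

4.58 mGy/h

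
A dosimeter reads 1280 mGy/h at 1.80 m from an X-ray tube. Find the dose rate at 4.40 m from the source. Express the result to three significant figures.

By the inverse-square law, the rate at 4.40 m is
1280 × (1.80/4.40)² = 1280 × 0.1674 = 214.3 mGy/h.

214 mGy/h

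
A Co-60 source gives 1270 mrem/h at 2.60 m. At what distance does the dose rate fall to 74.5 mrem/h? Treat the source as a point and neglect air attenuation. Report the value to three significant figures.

Intensity scales as (d₁/d₂)², so d₂ = d₁·√(I₁/I₂).
I₁/I₂ = 1270/74.5 = 17.05, so d₂ = 2.60 × √17.05 = 10.74 m.

10.7 m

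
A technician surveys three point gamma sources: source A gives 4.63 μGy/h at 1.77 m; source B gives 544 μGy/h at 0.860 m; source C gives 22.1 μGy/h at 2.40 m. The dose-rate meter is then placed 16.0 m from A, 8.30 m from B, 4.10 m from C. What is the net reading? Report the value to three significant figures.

13.5 μGy/h

Each source contributes Iᵢ·(dᵢ/rᵢ)²; contributions add.
A: 4.63 × (1.77/16.0)² = 0.05666 μGy/h
B: 544 × (0.860/8.30)² = 5.840 μGy/h
C: 22.1 × (2.40/4.10)² = 7.573 μGy/h
Total = 0.05666 + 5.840 + 7.573 = 13.47 μGy/h.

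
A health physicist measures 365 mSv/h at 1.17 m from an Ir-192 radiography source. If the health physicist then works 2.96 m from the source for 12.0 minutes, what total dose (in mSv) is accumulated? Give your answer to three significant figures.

11.4 mSv

Applying the 1/r² law, rate at 2.96 m:
365 × (1.17/2.96)² = 365 × 0.1562 = 57.01 mSv/h.
Dose = rate × time = 57.01 mSv/h × 0.2000 h = 11.40 mSv.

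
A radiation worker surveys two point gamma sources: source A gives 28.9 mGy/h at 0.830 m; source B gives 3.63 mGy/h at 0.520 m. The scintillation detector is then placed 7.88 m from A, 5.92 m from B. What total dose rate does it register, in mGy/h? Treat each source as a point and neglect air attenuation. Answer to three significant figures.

0.349 mGy/h

Each source contributes Iᵢ·(dᵢ/rᵢ)²; contributions add.
A: 28.9 × (0.830/7.88)² = 0.3206 mGy/h
B: 3.63 × (0.520/5.92)² = 0.02801 mGy/h
Total = 0.3206 + 0.02801 = 0.3486 mGy/h.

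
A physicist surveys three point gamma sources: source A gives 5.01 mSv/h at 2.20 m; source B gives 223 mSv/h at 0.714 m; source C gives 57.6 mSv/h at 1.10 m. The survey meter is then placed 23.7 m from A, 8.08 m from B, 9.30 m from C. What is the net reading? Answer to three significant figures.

Each source contributes Iᵢ·(dᵢ/rᵢ)²; contributions add.
A: 5.01 × (2.20/23.7)² = 0.04317 mSv/h
B: 223 × (0.714/8.08)² = 1.741 mSv/h
C: 57.6 × (1.10/9.30)² = 0.8058 mSv/h
Total = 0.04317 + 1.741 + 0.8058 = 2.590 mSv/h.

2.59 mSv/h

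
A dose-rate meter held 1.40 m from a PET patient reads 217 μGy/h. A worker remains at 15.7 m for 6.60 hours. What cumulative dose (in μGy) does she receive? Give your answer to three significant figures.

Using I₁d₁² = I₂d₂², rate at 15.7 m:
(1.40/15.7)² = 0.007952, so 217 × 0.007952 = 1.726 μGy/h.
Dose = rate × time = 1.726 μGy/h × 6.600 h = 11.39 μGy.

11.4 μGy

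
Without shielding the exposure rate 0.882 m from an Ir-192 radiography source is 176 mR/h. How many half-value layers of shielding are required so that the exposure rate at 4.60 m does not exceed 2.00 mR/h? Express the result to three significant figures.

At 4.60 m, distance alone gives (0.882/4.60)² = 0.03676, so 176 × 0.03676 = 6.470 mR/h.
Further attenuation needed: 6.470/2.00 = 3.235.
n = log₂(3.235) = 1.694 half-value layers.

1.69 half-value layers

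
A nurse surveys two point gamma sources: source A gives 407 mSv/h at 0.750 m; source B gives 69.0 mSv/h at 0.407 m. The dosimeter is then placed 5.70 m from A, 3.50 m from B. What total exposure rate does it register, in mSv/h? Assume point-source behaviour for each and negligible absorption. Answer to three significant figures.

7.98 mSv/h

By superposition, sum each source's inverse-square contribution:
A: 407 × (0.750/5.70)² = 7.046 mSv/h
B: 69.0 × (0.407/3.50)² = 0.9330 mSv/h
Total = 7.046 + 0.9330 = 7.979 mSv/h.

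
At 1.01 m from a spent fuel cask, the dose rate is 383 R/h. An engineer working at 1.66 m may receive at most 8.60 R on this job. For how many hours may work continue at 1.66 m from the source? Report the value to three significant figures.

0.0607 h

Applying the 1/r² law, rate at 1.66 m:
(1.01/1.66)² = 0.3702, so 383 × 0.3702 = 141.8 R/h.
Stay time = 8.60 R ÷ 141.8 R/h = 0.06065 h.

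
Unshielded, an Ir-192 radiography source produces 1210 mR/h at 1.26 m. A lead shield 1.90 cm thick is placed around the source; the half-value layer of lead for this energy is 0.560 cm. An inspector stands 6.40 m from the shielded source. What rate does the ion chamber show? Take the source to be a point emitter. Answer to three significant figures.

4.46 mR/h

Distance alone: 1210 × (1.26/6.40)² = 1210 × 0.03876 = 46.90 mR/h.
Shield: 1.90/0.560 = 3.393 half-value layers → attenuation 2^(−3.393) = 0.09519.
Combined: 46.90 × 0.09519 = 4.464 mR/h.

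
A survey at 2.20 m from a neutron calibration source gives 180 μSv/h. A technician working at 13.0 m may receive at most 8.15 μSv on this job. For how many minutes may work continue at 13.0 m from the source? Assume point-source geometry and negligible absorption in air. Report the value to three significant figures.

Intensity scales as (d₁/d₂)², so rate at 13.0 m:
(2.20/13.0)² = 0.02864, so 180 × 0.02864 = 5.155 μSv/h.
Stay time = 8.15 μSv ÷ 5.155 μSv/h = 1.581 h = 94.86 min.

94.9 min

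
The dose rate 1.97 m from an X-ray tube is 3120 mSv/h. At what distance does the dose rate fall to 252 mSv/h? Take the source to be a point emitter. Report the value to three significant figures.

6.93 m

By the inverse-square law, d₂ = d₁·√(I₁/I₂).
I₁/I₂ = 3120/252 = 12.38, so d₂ = 1.97 × √12.38 = 6.931 m.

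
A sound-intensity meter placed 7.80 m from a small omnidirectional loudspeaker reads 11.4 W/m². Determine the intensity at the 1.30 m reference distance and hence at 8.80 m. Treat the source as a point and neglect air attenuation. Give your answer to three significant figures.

By the inverse-square law,
At 1.30 m: (7.80/1.30)² = 36.00, so 11.4 × 36.00 = 410.4 W/m²
At 8.80 m: 410.4 × (1.30/8.80)² = 410.4 × 0.02182 = 8.955 W/m².

410 W/m²; 8.96 W/m²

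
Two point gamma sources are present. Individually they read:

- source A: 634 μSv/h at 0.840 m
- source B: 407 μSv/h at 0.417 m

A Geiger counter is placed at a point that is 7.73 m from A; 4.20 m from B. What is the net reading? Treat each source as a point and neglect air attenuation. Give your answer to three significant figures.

11.5 μSv/h

Each source contributes Iᵢ·(dᵢ/rᵢ)²; contributions add.
A: 634 × (0.840/7.73)² = 7.487 μSv/h
B: 407 × (0.417/4.20)² = 4.012 μSv/h
Total = 7.487 + 4.012 = 11.50 μSv/h.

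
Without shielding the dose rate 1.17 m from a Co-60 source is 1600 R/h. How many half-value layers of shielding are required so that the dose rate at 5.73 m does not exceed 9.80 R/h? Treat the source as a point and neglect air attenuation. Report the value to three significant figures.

At 5.73 m, distance alone gives (1.17/5.73)² = 0.04169, so 1600 × 0.04169 = 66.70 R/h.
Further attenuation needed: 66.70/9.80 = 6.806.
n = log₂(6.806) = 2.767 half-value layers.

2.77 half-value layers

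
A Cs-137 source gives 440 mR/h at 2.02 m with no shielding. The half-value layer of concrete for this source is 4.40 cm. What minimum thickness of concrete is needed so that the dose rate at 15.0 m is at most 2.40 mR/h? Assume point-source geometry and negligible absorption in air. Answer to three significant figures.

At 15.0 m, distance alone gives 440 × (2.02/15.0)² = 440 × 0.01814 = 7.982 mR/h.
Further attenuation needed: 7.982/2.40 = 3.326.
n = log₂(3.326) = 1.734 half-value layers.
Thickness = 1.734 × 4.40 cm = 7.630 cm.

7.63 cm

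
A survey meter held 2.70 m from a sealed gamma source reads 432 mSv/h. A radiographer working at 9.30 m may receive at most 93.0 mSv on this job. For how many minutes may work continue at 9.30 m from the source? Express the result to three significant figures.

153 min

Intensity scales as (d₁/d₂)², so rate at 9.30 m:
432 × (2.70/9.30)² = 432 × 0.08429 = 36.41 mSv/h.
Stay time = 93.0 mSv ÷ 36.41 mSv/h = 2.554 h = 153.2 min.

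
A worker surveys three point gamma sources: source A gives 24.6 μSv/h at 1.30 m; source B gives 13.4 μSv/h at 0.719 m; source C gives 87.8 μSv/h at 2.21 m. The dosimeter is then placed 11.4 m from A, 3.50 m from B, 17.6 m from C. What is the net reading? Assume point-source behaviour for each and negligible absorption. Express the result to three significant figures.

2.27 μSv/h

Each source contributes Iᵢ·(dᵢ/rᵢ)²; contributions add.
A: 24.6 × (1.30/11.4)² = 0.3199 μSv/h
B: 13.4 × (0.719/3.50)² = 0.5655 μSv/h
C: 87.8 × (2.21/17.6)² = 1.384 μSv/h
Total = 0.3199 + 0.5655 + 1.384 = 2.269 μSv/h.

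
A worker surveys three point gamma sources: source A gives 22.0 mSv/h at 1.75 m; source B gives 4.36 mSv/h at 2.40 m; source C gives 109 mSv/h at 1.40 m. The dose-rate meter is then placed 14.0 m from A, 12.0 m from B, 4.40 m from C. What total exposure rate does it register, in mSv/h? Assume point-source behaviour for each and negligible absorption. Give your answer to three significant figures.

By superposition, sum each source's inverse-square contribution:
A: 22.0 × (1.75/14.0)² = 0.3438 mSv/h
B: 4.36 × (2.40/12.0)² = 0.1744 mSv/h
C: 109 × (1.40/4.40)² = 11.04 mSv/h
Total = 0.3438 + 0.1744 + 11.04 = 11.56 mSv/h.

11.6 mSv/h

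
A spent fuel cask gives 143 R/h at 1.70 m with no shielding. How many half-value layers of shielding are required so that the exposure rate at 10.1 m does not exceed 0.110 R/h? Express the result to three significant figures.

5.20 half-value layers

At 10.1 m, distance alone gives 143 × (1.70/10.1)² = 143 × 0.02833 = 4.051 R/h.
Further attenuation needed: 4.051/0.110 = 36.83.
n = log₂(36.83) = 5.203 half-value layers.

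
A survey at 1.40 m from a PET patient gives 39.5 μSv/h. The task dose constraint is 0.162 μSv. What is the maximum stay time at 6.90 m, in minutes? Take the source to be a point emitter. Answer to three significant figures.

5.98 min

Since intensity falls as 1/r², rate at 6.90 m:
(1.40/6.90)² = 0.04117, so 39.5 × 0.04117 = 1.626 μSv/h.
Stay time = 0.162 μSv ÷ 1.626 μSv/h = 0.09963 h = 5.978 min.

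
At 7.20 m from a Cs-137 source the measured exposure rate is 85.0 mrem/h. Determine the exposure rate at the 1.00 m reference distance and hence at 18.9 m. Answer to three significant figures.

Intensity scales as (d₁/d₂)², so
At 1.00 m: (7.20/1.00)² = 51.84, so 85.0 × 51.84 = 4406 mrem/h
At 18.9 m: 4406 × (1.00/18.9)² = 4406 × 0.002799 = 12.33 mrem/h.

4410 mrem/h; 12.3 mrem/h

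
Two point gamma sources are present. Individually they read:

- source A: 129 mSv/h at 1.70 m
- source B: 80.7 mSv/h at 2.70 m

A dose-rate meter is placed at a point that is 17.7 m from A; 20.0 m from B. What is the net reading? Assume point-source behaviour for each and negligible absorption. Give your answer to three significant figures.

2.66 mSv/h

Each source contributes Iᵢ·(dᵢ/rᵢ)²; contributions add.
A: 129 × (1.70/17.7)² = 1.190 mSv/h
B: 80.7 × (2.70/20.0)² = 1.471 mSv/h
Total = 1.190 + 1.471 = 2.661 mSv/h.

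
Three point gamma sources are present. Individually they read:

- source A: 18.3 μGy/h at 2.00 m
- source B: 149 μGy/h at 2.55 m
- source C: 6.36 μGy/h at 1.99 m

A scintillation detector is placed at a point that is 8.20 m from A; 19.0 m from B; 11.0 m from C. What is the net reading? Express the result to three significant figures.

Each source contributes Iᵢ·(dᵢ/rᵢ)²; contributions add.
A: 18.3 × (2.00/8.20)² = 1.089 μGy/h
B: 149 × (2.55/19.0)² = 2.684 μGy/h
C: 6.36 × (1.99/11.0)² = 0.2082 μGy/h
Total = 1.089 + 2.684 + 0.2082 = 3.981 μGy/h.

3.98 μGy/h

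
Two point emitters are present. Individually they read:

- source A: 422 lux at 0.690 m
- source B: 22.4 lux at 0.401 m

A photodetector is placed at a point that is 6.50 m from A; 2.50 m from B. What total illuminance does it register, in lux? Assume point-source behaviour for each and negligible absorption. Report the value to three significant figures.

5.33 lux

Each source contributes Iᵢ·(dᵢ/rᵢ)²; contributions add.
A: 422 × (0.690/6.50)² = 4.755 lux
B: 22.4 × (0.401/2.50)² = 0.5763 lux
Total = 4.755 + 0.5763 = 5.331 lux.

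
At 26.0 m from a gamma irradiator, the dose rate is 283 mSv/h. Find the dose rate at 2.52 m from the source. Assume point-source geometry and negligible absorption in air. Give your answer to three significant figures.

30100 mSv/h

Using I₁d₁² = I₂d₂², the rate at 2.52 m is
283 × (26.0/2.52)² = 283 × 106.4 = 30110 mSv/h.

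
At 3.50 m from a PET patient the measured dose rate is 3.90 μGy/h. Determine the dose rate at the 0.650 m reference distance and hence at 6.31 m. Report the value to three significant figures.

Using I₁d₁² = I₂d₂²,
At 0.650 m: 3.90 × (3.50/0.650)² = 3.90 × 28.99 = 113.1 μGy/h
At 6.31 m: (0.650/6.31)² = 0.01061, so 113.1 × 0.01061 = 1.200 μGy/h.

113 μGy/h; 1.20 μGy/h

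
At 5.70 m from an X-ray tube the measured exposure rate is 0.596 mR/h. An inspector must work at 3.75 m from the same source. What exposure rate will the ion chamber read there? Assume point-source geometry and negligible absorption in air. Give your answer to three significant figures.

1.38 mR/h

Since intensity falls as 1/r², scaling from 5.70 m to 3.75 m:
0.596 × (5.70/3.75)² = 0.596 × 2.310 = 1.377 mR/h.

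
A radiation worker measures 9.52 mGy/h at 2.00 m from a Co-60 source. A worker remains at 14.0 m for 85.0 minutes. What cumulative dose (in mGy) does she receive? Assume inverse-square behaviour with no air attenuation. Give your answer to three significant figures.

0.275 mGy

By the inverse-square law, rate at 14.0 m:
(2.00/14.0)² = 0.02041, so 9.52 × 0.02041 = 0.1943 mGy/h.
Dose = rate × time = 0.1943 mGy/h × 1.417 h = 0.2753 mGy.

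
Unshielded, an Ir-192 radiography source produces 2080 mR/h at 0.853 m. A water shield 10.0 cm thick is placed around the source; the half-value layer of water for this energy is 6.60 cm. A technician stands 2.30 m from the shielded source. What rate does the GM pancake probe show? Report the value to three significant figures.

Distance alone: 2080 × (0.853/2.30)² = 2080 × 0.1375 = 286.0 mR/h.
Shield: 10.0/6.60 = 1.515 half-value layers → attenuation 2^(−1.515) = 0.3499.
Combined: 286.0 × 0.3499 = 100.1 mR/h.

100 mR/h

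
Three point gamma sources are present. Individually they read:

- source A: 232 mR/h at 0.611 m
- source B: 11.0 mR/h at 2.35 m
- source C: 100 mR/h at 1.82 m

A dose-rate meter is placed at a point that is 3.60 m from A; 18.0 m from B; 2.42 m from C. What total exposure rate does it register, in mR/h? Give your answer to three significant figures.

63.4 mR/h

By superposition, sum each source's inverse-square contribution:
A: 232 × (0.611/3.60)² = 6.683 mR/h
B: 11.0 × (2.35/18.0)² = 0.1875 mR/h
C: 100 × (1.82/2.42)² = 56.56 mR/h
Total = 6.683 + 0.1875 + 56.56 = 63.43 mR/h.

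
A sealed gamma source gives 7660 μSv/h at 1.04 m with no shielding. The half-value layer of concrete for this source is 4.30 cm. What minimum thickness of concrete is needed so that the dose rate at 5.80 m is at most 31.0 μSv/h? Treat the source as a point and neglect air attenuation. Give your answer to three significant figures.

12.9 cm

At 5.80 m, distance alone gives (1.04/5.80)² = 0.03215, so 7660 × 0.03215 = 246.3 μSv/h.
Further attenuation needed: 246.3/31.0 = 7.945.
n = log₂(7.945) = 2.990 half-value layers.
Thickness = 2.990 × 4.30 cm = 12.86 cm.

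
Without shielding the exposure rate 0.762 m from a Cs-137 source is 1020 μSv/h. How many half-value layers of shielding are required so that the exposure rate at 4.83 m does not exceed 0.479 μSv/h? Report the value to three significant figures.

At 4.83 m, distance alone gives 1020 × (0.762/4.83)² = 1020 × 0.02489 = 25.39 μSv/h.
Further attenuation needed: 25.39/0.479 = 53.01.
n = log₂(53.01) = 5.728 half-value layers.

5.73 half-value layers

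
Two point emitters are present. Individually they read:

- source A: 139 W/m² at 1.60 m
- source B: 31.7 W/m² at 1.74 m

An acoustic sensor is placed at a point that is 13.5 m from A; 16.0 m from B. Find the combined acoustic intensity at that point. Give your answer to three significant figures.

2.33 W/m²

By superposition, sum each source's inverse-square contribution:
A: 139 × (1.60/13.5)² = 1.952 W/m²
B: 31.7 × (1.74/16.0)² = 0.3749 W/m²
Total = 1.952 + 0.3749 = 2.327 W/m².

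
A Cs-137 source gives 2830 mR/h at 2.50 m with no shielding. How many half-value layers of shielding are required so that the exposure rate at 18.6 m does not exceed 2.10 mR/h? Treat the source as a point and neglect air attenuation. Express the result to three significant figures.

4.61 half-value layers

At 18.6 m, distance alone gives (2.50/18.6)² = 0.01807, so 2830 × 0.01807 = 51.14 mR/h.
Further attenuation needed: 51.14/2.10 = 24.35.
n = log₂(24.35) = 4.606 half-value layers.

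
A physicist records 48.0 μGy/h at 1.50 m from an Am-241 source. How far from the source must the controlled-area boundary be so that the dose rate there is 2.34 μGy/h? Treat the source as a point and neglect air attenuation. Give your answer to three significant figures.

6.79 m

Intensity scales as (d₁/d₂)², so d₂ = d₁·√(I₁/I₂).
I₁/I₂ = 48.0/2.34 = 20.51, so d₂ = 1.50 × √20.51 = 6.793 m.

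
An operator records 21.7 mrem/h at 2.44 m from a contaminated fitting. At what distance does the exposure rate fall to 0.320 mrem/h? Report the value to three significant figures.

By the inverse-square law, d₂ = d₁·√(I₁/I₂).
I₁/I₂ = 21.7/0.320 = 67.81, so d₂ = 2.44 × √67.81 = 20.09 m.

20.1 m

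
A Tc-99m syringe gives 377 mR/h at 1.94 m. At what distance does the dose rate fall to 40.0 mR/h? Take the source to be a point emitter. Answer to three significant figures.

5.96 m

By the inverse-square law, d₂ = d₁·√(I₁/I₂).
I₁/I₂ = 377/40.0 = 9.425, so d₂ = 1.94 × √9.425 = 5.956 m.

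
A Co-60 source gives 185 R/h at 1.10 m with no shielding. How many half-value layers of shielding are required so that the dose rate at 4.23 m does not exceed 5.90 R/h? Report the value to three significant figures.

1.08 half-value layers

At 4.23 m, distance alone gives (1.10/4.23)² = 0.06762, so 185 × 0.06762 = 12.51 R/h.
Further attenuation needed: 12.51/5.90 = 2.120.
n = log₂(2.120) = 1.084 half-value layers.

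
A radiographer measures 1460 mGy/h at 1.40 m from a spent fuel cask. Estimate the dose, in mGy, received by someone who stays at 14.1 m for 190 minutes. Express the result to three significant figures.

Applying the 1/r² law, rate at 14.1 m:
(1.40/14.1)² = 0.009859, so 1460 × 0.009859 = 14.39 mGy/h.
Dose = rate × time = 14.39 mGy/h × 3.167 h = 45.57 mGy.

45.6 mGy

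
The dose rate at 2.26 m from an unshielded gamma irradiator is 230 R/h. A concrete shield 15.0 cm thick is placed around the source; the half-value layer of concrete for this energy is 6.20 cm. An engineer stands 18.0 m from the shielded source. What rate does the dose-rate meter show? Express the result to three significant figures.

Distance alone: 230 × (2.26/18.0)² = 230 × 0.01576 = 3.625 R/h.
Shield: 15.0/6.20 = 2.419 half-value layers → attenuation 2^(−2.419) = 0.1870.
Combined: 3.625 × 0.1870 = 0.6779 R/h.

0.678 R/h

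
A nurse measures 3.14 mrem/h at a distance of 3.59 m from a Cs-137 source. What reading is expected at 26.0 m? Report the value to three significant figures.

0.0599 mrem/h

By the inverse-square law, the rate at 26.0 m is
3.14 × (3.59/26.0)² = 3.14 × 0.01907 = 0.05988 mrem/h.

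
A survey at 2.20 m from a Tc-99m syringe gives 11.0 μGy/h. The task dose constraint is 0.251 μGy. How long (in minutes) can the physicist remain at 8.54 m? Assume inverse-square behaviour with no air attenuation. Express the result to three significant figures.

Since intensity falls as 1/r², rate at 8.54 m:
11.0 × (2.20/8.54)² = 11.0 × 0.06636 = 0.7300 μGy/h.
Stay time = 0.251 μGy ÷ 0.7300 μGy/h = 0.3438 h = 20.63 min.

20.6 min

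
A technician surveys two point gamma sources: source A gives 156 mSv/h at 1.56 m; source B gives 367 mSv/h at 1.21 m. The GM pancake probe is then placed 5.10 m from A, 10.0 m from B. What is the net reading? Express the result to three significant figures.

By superposition, sum each source's inverse-square contribution:
A: 156 × (1.56/5.10)² = 14.60 mSv/h
B: 367 × (1.21/10.0)² = 5.373 mSv/h
Total = 14.60 + 5.373 = 19.97 mSv/h.

20.0 mSv/h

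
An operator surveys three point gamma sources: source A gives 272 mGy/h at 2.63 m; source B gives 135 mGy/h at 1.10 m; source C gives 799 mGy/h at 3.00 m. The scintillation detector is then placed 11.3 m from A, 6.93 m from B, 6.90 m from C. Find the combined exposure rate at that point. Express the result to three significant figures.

169 mGy/h

Each source contributes Iᵢ·(dᵢ/rᵢ)²; contributions add.
A: 272 × (2.63/11.3)² = 14.73 mGy/h
B: 135 × (1.10/6.93)² = 3.401 mGy/h
C: 799 × (3.00/6.90)² = 151.0 mGy/h
Total = 14.73 + 3.401 + 151.0 = 169.1 mGy/h.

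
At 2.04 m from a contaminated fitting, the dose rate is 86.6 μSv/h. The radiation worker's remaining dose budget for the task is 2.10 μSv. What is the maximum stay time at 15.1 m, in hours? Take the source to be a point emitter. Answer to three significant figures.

1.33 h

Using I₁d₁² = I₂d₂², rate at 15.1 m:
86.6 × (2.04/15.1)² = 86.6 × 0.01825 = 1.580 μSv/h.
Stay time = 2.10 μSv ÷ 1.580 μSv/h = 1.329 h.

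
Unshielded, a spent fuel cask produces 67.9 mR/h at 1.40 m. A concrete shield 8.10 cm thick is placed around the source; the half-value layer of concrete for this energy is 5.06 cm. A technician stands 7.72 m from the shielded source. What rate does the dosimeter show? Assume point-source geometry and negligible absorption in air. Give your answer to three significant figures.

Distance alone: (1.40/7.72)² = 0.03289, so 67.9 × 0.03289 = 2.233 mR/h.
Shield: 8.10/5.06 = 1.601 half-value layers → attenuation 2^(−1.601) = 0.3296.
Combined: 2.233 × 0.3296 = 0.7360 mR/h.

0.736 mR/h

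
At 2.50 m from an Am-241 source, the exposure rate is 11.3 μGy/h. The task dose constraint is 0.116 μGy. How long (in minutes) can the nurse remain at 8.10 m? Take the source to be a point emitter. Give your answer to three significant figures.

6.47 min

Intensity scales as (d₁/d₂)², so rate at 8.10 m:
(2.50/8.10)² = 0.09526, so 11.3 × 0.09526 = 1.076 μGy/h.
Stay time = 0.116 μGy ÷ 1.076 μGy/h = 0.1078 h = 6.468 min.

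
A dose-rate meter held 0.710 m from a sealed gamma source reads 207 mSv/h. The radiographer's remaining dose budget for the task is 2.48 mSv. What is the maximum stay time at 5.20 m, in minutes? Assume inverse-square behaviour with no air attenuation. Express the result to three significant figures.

Intensity scales as (d₁/d₂)², so rate at 5.20 m:
(0.710/5.20)² = 0.01864, so 207 × 0.01864 = 3.858 mSv/h.
Stay time = 2.48 mSv ÷ 3.858 mSv/h = 0.6428 h = 38.57 min.

38.6 min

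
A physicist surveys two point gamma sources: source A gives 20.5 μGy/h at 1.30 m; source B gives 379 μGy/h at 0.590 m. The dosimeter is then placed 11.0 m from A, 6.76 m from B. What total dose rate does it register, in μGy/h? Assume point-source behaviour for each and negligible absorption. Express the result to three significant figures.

By superposition, sum each source's inverse-square contribution:
A: 20.5 × (1.30/11.0)² = 0.2863 μGy/h
B: 379 × (0.590/6.76)² = 2.887 μGy/h
Total = 0.2863 + 2.887 = 3.173 μGy/h.

3.17 μGy/h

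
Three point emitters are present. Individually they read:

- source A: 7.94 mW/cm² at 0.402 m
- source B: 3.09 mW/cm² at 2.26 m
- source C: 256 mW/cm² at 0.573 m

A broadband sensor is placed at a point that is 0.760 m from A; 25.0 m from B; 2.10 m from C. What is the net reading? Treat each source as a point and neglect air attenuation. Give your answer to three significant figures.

21.3 mW/cm²

By superposition, sum each source's inverse-square contribution:
A: 7.94 × (0.402/0.760)² = 2.221 mW/cm²
B: 3.09 × (2.26/25.0)² = 0.02525 mW/cm²
C: 256 × (0.573/2.10)² = 19.06 mW/cm²
Total = 2.221 + 0.02525 + 19.06 = 21.31 mW/cm².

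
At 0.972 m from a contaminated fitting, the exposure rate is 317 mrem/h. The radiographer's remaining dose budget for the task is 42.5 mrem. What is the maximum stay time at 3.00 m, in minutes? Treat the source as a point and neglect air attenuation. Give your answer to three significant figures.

76.6 min

Applying the 1/r² law, rate at 3.00 m:
(0.972/3.00)² = 0.1050, so 317 × 0.1050 = 33.28 mrem/h.
Stay time = 42.5 mrem ÷ 33.28 mrem/h = 1.277 h = 76.62 min.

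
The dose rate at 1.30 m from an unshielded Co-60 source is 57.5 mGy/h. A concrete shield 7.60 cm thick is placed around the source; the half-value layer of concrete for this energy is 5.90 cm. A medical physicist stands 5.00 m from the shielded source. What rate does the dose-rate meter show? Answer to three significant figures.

Distance alone: (1.30/5.00)² = 0.06760, so 57.5 × 0.06760 = 3.887 mGy/h.
Shield: 7.60/5.90 = 1.288 half-value layers → attenuation 2^(−1.288) = 0.4095.
Combined: 3.887 × 0.4095 = 1.592 mGy/h.

1.59 mGy/h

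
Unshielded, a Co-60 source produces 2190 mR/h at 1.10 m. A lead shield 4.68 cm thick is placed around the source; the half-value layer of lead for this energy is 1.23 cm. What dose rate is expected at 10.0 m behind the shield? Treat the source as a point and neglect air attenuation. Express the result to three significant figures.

Distance alone: 2190 × (1.10/10.0)² = 2190 × 0.01210 = 26.50 mR/h.
Shield: 4.68/1.23 = 3.805 half-value layers → attenuation 2^(−3.805) = 0.07155.
Combined: 26.50 × 0.07155 = 1.896 mR/h.

1.90 mR/h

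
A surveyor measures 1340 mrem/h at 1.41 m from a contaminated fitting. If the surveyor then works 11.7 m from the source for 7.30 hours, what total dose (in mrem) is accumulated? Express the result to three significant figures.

Using I₁d₁² = I₂d₂², rate at 11.7 m:
(1.41/11.7)² = 0.01452, so 1340 × 0.01452 = 19.46 mrem/h.
Dose = rate × time = 19.46 mrem/h × 7.300 h = 142.1 mrem.

142 mrem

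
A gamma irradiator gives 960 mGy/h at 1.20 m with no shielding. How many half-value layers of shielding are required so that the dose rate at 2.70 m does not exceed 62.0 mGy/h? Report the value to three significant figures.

1.61 half-value layers

At 2.70 m, distance alone gives 960 × (1.20/2.70)² = 960 × 0.1975 = 189.6 mGy/h.
Further attenuation needed: 189.6/62.0 = 3.058.
n = log₂(3.058) = 1.613 half-value layers.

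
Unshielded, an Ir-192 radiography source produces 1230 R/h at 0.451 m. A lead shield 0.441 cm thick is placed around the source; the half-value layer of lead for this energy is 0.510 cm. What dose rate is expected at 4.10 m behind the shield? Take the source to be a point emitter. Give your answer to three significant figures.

Distance alone: (0.451/4.10)² = 0.01210, so 1230 × 0.01210 = 14.88 R/h.
Shield: 0.441/0.510 = 0.8647 half-value layers → attenuation 2^(−0.8647) = 0.5492.
Combined: 14.88 × 0.5492 = 8.172 R/h.

8.17 R/h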